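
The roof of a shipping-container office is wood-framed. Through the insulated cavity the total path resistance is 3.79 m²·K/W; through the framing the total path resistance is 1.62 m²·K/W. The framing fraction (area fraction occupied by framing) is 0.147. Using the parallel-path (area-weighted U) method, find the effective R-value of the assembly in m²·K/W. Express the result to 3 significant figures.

U_eff = 0.853/3.79 + 0.147/1.62 = 0.2251 + 0.09074 = 0.3158
R_eff = 1/U_eff = 3.166 m²·K/W

3.17 m²·K/W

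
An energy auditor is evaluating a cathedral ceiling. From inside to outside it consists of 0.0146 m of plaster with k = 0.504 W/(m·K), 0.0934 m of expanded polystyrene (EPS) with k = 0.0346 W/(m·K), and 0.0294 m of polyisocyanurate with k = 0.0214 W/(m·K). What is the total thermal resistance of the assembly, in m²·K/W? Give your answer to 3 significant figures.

0.0146/0.504 = 0.02897
0.0934/0.0346 = 2.699
0.0294/0.0214 = 1.374
R_total = 0.02897 + 2.699 + 1.374 = 4.102 m²·K/W

4.10 m²·K/W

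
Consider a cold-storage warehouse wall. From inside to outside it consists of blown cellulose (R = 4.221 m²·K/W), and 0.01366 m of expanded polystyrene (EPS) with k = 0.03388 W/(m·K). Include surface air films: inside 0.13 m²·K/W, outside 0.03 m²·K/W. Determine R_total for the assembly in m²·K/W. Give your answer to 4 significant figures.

4.784 m²·K/W

0.01366/0.03388 = 0.40319
R_total = 0.13 + 4.221 + 0.40319 + 0.03 = 4.7842 m²·K/W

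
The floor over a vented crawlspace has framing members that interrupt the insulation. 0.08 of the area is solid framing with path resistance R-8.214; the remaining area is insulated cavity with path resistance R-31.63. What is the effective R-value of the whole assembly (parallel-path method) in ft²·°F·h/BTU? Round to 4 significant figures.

U_eff = 0.92/31.63 + 0.08/8.214 = 0.029086 + 0.0097395 = 0.038826
R_eff = 1/U_eff = 25.756 ft²·°F·h/BTU

25.76 ft²·°F·h/BTU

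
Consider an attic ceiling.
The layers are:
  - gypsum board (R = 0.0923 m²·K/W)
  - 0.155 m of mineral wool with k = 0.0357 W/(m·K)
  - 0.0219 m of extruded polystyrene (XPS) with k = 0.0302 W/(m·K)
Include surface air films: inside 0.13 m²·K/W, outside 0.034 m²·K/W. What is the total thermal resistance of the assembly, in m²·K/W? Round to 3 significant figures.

0.155/0.0357 = 4.342
0.0219/0.0302 = 0.7252
R_total = 0.13 + 0.0923 + 4.342 + 0.7252 + 0.034 = 5.323 m²·K/W

5.32 m²·K/W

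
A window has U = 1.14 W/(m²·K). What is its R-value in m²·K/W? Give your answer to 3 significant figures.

R = 1/U = 1/1.14 = 0.8772

0.877 m²·K/W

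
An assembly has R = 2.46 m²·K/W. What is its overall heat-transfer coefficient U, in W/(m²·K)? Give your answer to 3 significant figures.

U = 1/R = 1/2.46 = 0.4065

0.407 W/(m²·K)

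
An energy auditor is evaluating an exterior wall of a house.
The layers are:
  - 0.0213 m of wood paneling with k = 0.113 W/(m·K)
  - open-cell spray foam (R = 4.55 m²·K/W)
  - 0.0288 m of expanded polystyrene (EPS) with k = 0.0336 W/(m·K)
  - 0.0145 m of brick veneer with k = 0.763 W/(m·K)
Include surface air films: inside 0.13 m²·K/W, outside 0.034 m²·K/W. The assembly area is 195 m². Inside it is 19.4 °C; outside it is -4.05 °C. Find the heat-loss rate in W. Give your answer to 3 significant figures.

791 W

0.0213/0.113 = 0.1885
0.0288/0.0336 = 0.8571
0.0145/0.763 = 0.019
R_total = 0.13 + 0.1885 + 4.55 + 0.8571 + 0.019 + 0.034 = 5.779 m²·K/W
Q = A·ΔT/R = 195 × (19.4 − (-4.05)) / 5.779 = 791.3 W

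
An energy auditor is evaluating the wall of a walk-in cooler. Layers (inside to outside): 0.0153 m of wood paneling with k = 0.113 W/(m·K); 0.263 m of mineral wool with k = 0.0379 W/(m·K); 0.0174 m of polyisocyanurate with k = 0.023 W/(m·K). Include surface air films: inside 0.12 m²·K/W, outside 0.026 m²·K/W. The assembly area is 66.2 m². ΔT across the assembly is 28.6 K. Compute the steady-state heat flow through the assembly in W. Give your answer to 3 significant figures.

0.0153/0.113 = 0.1354
0.263/0.0379 = 6.939
0.0174/0.023 = 0.7565
R_total = 0.12 + 0.1354 + 6.939 + 0.7565 + 0.026 = 7.977 m²·K/W
Q = A·ΔT/R = 66.2 × 28.6 / 7.977 = 237.3 W

237 W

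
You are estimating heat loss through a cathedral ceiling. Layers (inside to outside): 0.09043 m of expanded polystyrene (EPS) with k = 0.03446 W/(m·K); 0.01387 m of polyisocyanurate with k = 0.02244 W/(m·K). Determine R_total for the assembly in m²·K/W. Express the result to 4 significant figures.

3.242 m²·K/W

0.09043/0.03446 = 2.6242
0.01387/0.02244 = 0.61809
R_total = 2.6242 + 0.61809 = 3.2423 m²·K/W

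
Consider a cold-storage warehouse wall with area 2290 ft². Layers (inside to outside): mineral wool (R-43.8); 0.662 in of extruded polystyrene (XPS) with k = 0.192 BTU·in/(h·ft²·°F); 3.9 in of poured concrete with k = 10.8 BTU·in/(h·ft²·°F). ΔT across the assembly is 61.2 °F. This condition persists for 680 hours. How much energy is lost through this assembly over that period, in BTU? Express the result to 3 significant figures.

0.662/0.192 = 3.448
3.9/10.8 = 0.3611
R_total = 43.8 + 3.448 + 0.3611 = 47.61 ft²·°F·h/BTU
Q = 2290 × 61.2 / 47.61 = 2944 BTU/h
E = 2944 × 680 = 2002000 BTU

2000000 BTU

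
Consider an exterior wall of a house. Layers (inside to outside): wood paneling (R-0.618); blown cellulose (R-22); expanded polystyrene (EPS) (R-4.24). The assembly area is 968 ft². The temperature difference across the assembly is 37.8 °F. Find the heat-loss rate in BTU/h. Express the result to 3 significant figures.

R_total = 0.618 + 22 + 4.24 = 26.86 ft²·°F·h/BTU
Q = A·ΔT/R = 968 × 37.8 / 26.86 = 1362 BTU/h

1360 BTU/h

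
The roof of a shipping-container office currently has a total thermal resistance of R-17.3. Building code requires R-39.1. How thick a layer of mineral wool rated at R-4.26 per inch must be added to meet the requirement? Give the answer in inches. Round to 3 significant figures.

ΔR = 39.1 − 17.3 = 21.8 ft²·°F·h/BTU
L = ΔR / (R/in) = 21.8/4.26 = 5.117 in

5.12 in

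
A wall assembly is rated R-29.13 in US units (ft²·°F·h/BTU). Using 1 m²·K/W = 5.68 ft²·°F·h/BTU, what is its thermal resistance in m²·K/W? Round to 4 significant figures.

R_SI = 29.13/5.68 = 5.1285

5.129 m²·K/W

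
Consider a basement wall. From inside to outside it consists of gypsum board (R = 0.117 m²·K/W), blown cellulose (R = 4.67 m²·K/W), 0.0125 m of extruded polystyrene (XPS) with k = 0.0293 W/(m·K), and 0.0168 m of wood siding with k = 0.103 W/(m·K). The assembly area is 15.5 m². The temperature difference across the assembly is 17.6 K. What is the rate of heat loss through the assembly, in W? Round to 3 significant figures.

0.0125/0.0293 = 0.4266
0.0168/0.103 = 0.1631
R_total = 0.117 + 4.67 + 0.4266 + 0.1631 = 5.377 m²·K/W
Q = A·ΔT/R = 15.5 × 17.6 / 5.377 = 50.74 W

50.7 W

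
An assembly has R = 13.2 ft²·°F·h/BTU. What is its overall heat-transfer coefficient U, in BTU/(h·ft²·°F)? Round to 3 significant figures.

U = 1/R = 1/13.2 = 0.07576

0.0758 BTU/(h·ft²·°F)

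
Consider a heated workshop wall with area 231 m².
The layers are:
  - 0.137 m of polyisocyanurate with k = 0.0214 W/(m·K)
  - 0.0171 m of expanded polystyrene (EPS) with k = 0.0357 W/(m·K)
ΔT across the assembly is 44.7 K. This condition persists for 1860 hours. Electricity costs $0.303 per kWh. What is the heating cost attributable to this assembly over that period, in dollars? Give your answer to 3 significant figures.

0.137/0.0214 = 6.402
0.0171/0.0357 = 0.479
R_total = 6.402 + 0.479 = 6.881 m²·K/W
Q = 231 × 44.7 / 6.881 = 1501 W
E = 1501 W × 1860 h / 1000 = 2791 kWh
Cost = 2791 × 0.303 = $845.7

846 dollars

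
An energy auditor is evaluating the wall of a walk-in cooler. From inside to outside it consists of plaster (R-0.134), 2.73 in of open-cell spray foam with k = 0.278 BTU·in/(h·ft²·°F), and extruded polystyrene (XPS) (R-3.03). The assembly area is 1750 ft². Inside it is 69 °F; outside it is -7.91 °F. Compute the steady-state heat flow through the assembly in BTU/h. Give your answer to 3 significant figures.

10400 BTU/h

2.73/0.278 = 9.82
R_total = 0.134 + 9.82 + 3.03 = 12.98 ft²·°F·h/BTU
Q = A·ΔT/R = 1750 × (69 − (-7.91)) / 12.98 = 10370 BTU/h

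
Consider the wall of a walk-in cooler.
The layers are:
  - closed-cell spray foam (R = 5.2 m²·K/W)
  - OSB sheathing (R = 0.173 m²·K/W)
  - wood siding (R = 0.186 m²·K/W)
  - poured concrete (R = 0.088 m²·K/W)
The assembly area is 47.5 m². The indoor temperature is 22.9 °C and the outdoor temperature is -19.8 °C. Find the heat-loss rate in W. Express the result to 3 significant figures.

359 W

R_total = 5.2 + 0.173 + 0.186 + 0.088 = 5.647 m²·K/W
Q = A·ΔT/R = 47.5 × (22.9 − (-19.8)) / 5.647 = 359.2 W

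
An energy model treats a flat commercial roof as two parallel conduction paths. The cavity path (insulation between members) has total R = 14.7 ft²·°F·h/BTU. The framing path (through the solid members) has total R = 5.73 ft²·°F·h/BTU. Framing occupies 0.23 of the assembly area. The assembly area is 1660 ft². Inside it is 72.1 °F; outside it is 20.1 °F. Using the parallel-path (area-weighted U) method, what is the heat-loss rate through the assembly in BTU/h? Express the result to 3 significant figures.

U_eff = 0.77/14.7 + 0.23/5.73 = 0.05238 + 0.04014 = 0.09252
R_eff = 1/U_eff = 10.81 ft²·°F·h/BTU
Q = 1660 × (72.1 − 20.1) / 10.81 = 7986 BTU/h

7990 BTU/h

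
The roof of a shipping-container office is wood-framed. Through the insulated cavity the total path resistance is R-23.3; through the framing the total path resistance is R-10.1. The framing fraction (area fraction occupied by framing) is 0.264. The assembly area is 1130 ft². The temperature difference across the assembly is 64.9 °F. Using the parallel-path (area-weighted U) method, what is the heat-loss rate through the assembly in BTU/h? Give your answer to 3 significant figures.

4230 BTU/h

U_eff = 0.736/23.3 + 0.264/10.1 = 0.03159 + 0.02614 = 0.05773
R_eff = 1/U_eff = 17.32 ft²·°F·h/BTU
Q = 1130 × 64.9 / 17.32 = 4233 BTU/h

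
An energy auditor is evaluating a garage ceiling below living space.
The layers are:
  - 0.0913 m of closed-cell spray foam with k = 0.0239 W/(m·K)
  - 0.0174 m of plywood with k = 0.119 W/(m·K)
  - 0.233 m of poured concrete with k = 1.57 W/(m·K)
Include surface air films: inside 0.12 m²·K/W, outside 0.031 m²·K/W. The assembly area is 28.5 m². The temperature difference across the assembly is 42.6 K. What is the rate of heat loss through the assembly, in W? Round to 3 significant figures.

0.0913/0.0239 = 3.82
0.0174/0.119 = 0.1462
0.233/1.57 = 0.1484
R_total = 0.12 + 3.82 + 0.1462 + 0.1484 + 0.031 = 4.266 m²·K/W
Q = A·ΔT/R = 28.5 × 42.6 / 4.266 = 284.6 W

285 W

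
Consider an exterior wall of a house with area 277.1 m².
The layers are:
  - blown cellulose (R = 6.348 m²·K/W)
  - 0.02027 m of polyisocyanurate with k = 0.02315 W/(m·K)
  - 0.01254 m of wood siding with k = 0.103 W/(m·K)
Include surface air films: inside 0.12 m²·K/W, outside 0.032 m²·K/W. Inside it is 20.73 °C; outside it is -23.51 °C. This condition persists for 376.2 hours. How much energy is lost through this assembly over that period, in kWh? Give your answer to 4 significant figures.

615.1 kWh

0.02027/0.02315 = 0.87559
0.01254/0.103 = 0.12175
R_total = 0.12 + 6.348 + 0.87559 + 0.12175 + 0.032 = 7.4973 m²·K/W
Q = 277.1 × (20.73 − (-23.51)) / 7.4973 = 1635.1 W
E = 1635.1 W × 376.2 h / 1000 = 615.12 kWh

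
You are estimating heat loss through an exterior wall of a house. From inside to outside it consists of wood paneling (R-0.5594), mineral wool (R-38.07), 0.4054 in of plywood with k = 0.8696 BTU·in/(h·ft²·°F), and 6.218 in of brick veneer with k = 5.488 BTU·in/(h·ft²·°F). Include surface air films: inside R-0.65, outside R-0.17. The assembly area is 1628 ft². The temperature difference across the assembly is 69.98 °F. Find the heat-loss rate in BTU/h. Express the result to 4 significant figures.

2775 BTU/h

0.4054/0.8696 = 0.46619
6.218/5.488 = 1.133
R_total = 0.65 + 0.5594 + 38.07 + 0.46619 + 1.133 + 0.17 = 41.049 ft²·°F·h/BTU
Q = A·ΔT/R = 1628 × 69.98 / 41.049 = 2775.4 BTU/h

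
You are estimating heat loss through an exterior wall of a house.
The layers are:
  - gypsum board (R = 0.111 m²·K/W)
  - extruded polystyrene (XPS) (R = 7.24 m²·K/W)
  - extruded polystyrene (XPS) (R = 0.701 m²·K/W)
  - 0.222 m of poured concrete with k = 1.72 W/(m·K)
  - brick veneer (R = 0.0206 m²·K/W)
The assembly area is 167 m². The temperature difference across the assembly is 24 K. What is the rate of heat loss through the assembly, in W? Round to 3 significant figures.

0.222/1.72 = 0.1291
R_total = 0.111 + 7.24 + 0.701 + 0.1291 + 0.0206 = 8.202 m²·K/W
Q = A·ΔT/R = 167 × 24 / 8.202 = 488.7 W

489 W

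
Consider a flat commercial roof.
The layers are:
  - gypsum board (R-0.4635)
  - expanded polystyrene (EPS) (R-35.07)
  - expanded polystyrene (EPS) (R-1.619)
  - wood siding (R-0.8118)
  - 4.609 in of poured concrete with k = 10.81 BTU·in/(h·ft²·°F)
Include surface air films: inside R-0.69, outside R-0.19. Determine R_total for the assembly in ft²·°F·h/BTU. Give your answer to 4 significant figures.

39.27 ft²·°F·h/BTU

4.609/10.81 = 0.42636
R_total = 0.69 + 0.4635 + 35.07 + 1.619 + 0.8118 + 0.42636 + 0.19 = 39.271 ft²·°F·h/BTU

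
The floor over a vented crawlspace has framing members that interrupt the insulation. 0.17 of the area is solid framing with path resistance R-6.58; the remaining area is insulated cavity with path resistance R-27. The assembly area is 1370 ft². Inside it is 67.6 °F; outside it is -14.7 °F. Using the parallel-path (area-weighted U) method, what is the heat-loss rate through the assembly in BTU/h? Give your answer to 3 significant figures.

U_eff = 0.83/27 + 0.17/6.58 = 0.03074 + 0.02584 = 0.05658
R_eff = 1/U_eff = 17.68 ft²·°F·h/BTU
Q = 1370 × (67.6 − (-14.7)) / 17.68 = 6379 BTU/h

6380 BTU/h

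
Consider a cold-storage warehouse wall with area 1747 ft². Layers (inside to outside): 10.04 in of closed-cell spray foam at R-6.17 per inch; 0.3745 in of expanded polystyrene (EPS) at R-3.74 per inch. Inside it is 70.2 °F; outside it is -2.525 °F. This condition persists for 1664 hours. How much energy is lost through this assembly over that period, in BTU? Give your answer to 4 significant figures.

10.04 × 6.17 = 61.947
0.3745 × 3.74 = 1.4006
R_total = 61.947 + 1.4006 = 63.347 ft²·°F·h/BTU
Q = 1747 × (70.2 − (-2.525)) / 63.347 = 2005.6 BTU/h
E = 2005.6 × 1664 = 3337300 BTU

3337000 BTU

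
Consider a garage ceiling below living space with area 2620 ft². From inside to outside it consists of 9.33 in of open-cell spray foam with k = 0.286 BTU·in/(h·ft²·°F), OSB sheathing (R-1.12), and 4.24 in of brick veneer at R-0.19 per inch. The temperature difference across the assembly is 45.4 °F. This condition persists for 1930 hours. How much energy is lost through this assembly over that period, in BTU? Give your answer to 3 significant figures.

9.33/0.286 = 32.62
4.24 × 0.19 = 0.8056
R_total = 32.62 + 1.12 + 0.8056 = 34.55 ft²·°F·h/BTU
Q = 2620 × 45.4 / 34.55 = 3443 BTU/h
E = 3443 × 1930 = 6645000 BTU

6640000 BTU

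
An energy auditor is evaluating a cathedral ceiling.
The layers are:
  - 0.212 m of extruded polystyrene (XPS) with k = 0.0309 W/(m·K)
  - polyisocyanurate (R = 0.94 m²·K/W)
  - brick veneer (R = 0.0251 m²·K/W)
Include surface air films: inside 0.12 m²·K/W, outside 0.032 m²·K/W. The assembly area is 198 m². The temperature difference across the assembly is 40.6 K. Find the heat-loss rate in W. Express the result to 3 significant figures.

0.212/0.0309 = 6.861
R_total = 0.12 + 6.861 + 0.94 + 0.0251 + 0.032 = 7.978 m²·K/W
Q = A·ΔT/R = 198 × 40.6 / 7.978 = 1008 W

1010 W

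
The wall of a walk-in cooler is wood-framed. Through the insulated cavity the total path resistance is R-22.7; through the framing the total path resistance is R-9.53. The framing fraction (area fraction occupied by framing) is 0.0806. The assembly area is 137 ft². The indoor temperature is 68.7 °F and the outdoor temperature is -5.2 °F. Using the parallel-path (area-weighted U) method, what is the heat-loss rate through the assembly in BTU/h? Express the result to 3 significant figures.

496 BTU/h

U_eff = 0.9194/22.7 + 0.0806/9.53 = 0.0405 + 0.008458 = 0.04896
R_eff = 1/U_eff = 20.42 ft²·°F·h/BTU
Q = 137 × (68.7 − (-5.2)) / 20.42 = 495.7 BTU/h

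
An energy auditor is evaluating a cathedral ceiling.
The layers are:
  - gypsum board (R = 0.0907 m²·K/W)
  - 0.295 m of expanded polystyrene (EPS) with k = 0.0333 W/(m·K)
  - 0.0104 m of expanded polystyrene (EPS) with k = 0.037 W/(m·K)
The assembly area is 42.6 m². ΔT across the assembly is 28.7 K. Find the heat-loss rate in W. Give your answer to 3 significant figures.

132 W

0.295/0.0333 = 8.859
0.0104/0.037 = 0.2811
R_total = 0.0907 + 8.859 + 0.2811 = 9.231 m²·K/W
Q = A·ΔT/R = 42.6 × 28.7 / 9.231 = 132.5 W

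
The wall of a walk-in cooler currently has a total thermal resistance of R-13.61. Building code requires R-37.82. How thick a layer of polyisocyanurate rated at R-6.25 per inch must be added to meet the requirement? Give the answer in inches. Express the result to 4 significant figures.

ΔR = 37.82 − 13.61 = 24.21 ft²·°F·h/BTU
L = ΔR / (R/in) = 24.21/6.25 = 3.8736 in

3.874 in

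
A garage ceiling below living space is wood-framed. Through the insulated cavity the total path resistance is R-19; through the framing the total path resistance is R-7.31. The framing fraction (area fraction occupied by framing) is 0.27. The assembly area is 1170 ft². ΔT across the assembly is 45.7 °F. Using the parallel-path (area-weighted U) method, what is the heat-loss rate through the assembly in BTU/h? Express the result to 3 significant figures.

4030 BTU/h

U_eff = 0.73/19 + 0.27/7.31 = 0.03842 + 0.03694 = 0.07536
R_eff = 1/U_eff = 13.27 ft²·°F·h/BTU
Q = 1170 × 45.7 / 13.27 = 4029 BTU/h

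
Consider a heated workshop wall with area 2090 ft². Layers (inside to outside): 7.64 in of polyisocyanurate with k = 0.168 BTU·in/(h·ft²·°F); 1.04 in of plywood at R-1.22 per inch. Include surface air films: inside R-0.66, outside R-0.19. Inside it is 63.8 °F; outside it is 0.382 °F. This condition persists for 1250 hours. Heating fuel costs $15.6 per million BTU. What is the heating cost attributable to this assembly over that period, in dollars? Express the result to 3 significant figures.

54.3 dollars

7.64/0.168 = 45.48
1.04 × 1.22 = 1.269
R_total = 0.66 + 45.48 + 1.269 + 0.19 = 47.59 ft²·°F·h/BTU
Q = 2090 × (63.8 − 0.382) / 47.59 = 2785 BTU/h
E = 2785 × 1250 = 3481000 BTU
Cost = 3481000/10⁶ × 15.6 = $54.3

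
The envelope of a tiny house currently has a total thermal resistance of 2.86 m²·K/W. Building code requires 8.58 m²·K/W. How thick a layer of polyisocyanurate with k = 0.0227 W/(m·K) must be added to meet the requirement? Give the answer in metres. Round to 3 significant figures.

ΔR = 8.58 − 2.86 = 5.72 m²·K/W
L = ΔR × k = 5.72 × 0.0227 = 0.1298 m

0.130 m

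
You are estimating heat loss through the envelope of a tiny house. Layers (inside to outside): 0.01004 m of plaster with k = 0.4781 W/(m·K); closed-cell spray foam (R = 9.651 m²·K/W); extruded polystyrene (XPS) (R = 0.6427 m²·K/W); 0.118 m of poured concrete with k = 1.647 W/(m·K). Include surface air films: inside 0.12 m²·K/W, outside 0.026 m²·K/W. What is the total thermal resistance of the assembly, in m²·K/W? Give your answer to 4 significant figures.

10.53 m²·K/W

0.01004/0.4781 = 0.021
0.118/1.647 = 0.071645
R_total = 0.12 + 0.021 + 9.651 + 0.6427 + 0.071645 + 0.026 = 10.532 m²·K/W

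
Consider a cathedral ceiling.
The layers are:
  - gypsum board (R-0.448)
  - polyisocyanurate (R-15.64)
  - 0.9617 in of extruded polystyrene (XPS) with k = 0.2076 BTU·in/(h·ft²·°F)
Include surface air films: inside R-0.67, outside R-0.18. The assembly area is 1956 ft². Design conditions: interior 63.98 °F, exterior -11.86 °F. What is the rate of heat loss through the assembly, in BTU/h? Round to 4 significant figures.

6877 BTU/h

0.9617/0.2076 = 4.6325
R_total = 0.67 + 0.448 + 15.64 + 4.6325 + 0.18 = 21.57 ft²·°F·h/BTU
Q = A·ΔT/R = 1956 × (63.98 − (-11.86)) / 21.57 = 6877.1 BTU/h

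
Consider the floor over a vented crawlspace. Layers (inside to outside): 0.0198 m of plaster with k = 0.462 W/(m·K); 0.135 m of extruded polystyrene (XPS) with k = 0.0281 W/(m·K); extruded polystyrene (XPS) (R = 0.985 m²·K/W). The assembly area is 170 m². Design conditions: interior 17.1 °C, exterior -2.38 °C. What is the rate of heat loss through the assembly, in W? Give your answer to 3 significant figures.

0.0198/0.462 = 0.04286
0.135/0.0281 = 4.804
R_total = 0.04286 + 4.804 + 0.985 = 5.832 m²·K/W
Q = A·ΔT/R = 170 × (17.1 − (-2.38)) / 5.832 = 567.8 W

568 W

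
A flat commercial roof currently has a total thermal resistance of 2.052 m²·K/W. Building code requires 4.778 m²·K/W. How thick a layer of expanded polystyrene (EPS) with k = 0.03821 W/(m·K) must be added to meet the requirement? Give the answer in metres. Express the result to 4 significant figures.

ΔR = 4.778 − 2.052 = 2.726 m²·K/W
L = ΔR × k = 2.726 × 0.03821 = 0.10416 m

0.1042 m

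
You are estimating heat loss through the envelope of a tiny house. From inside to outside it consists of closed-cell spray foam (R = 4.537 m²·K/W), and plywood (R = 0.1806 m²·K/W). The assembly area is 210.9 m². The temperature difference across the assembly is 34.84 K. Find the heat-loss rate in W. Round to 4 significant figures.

R_total = 4.537 + 0.1806 = 4.7176 m²·K/W
Q = A·ΔT/R = 210.9 × 34.84 / 4.7176 = 1557.5 W

1558 W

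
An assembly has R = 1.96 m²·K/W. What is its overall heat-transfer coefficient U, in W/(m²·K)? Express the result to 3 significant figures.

0.510 W/(m²·K)

U = 1/R = 1/1.96 = 0.5102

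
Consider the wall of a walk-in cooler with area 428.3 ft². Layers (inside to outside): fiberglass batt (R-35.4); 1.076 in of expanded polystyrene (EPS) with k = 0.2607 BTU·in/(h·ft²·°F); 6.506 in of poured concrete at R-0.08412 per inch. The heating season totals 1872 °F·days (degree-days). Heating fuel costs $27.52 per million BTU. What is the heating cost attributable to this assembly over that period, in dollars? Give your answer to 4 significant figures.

1.076/0.2607 = 4.1273
6.506 × 0.08412 = 0.54728
R_total = 35.4 + 4.1273 + 0.54728 = 40.075 ft²·°F·h/BTU
E = A × HDD × 24 / R = 428.3 × 1872 × 24 / 40.075 = 480170 BTU
Cost = 480170/10⁶ × 27.52 = $13.214

13.21 dollars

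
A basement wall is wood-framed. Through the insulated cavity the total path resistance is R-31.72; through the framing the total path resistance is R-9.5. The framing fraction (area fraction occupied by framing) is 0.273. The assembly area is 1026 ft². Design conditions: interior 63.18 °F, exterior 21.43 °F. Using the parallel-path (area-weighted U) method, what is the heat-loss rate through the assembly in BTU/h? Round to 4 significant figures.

2213 BTU/h

U_eff = 0.727/31.72 + 0.273/9.5 = 0.022919 + 0.028737 = 0.051656
R_eff = 1/U_eff = 19.359 ft²·°F·h/BTU
Q = 1026 × (63.18 − 21.43) / 19.359 = 2212.7 BTU/h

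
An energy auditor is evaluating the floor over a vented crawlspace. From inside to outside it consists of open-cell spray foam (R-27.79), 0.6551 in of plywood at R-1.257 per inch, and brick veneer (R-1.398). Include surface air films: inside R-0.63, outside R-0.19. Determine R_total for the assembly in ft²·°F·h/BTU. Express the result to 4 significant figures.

30.83 ft²·°F·h/BTU

0.6551 × 1.257 = 0.82346
R_total = 0.63 + 27.79 + 0.82346 + 1.398 + 0.19 = 30.831 ft²·°F·h/BTU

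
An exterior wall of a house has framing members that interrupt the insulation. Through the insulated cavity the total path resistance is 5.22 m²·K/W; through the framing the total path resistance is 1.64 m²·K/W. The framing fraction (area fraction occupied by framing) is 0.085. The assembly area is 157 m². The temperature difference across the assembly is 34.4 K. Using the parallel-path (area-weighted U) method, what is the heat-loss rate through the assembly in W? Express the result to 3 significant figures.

U_eff = 0.915/5.22 + 0.085/1.64 = 0.1753 + 0.05183 = 0.2271
R_eff = 1/U_eff = 4.403 m²·K/W
Q = 157 × 34.4 / 4.403 = 1227 W

1230 W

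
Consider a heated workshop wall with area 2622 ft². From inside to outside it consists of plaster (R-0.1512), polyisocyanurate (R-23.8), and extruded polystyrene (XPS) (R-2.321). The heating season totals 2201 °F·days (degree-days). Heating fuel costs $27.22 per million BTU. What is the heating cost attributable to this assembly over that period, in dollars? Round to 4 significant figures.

R_total = 0.1512 + 23.8 + 2.321 = 26.272 ft²·°F·h/BTU
E = A × HDD × 24 / R = 2622 × 2201 × 24 / 26.272 = 5271900 BTU
Cost = 5271900/10⁶ × 27.22 = $143.5

143.5 dollars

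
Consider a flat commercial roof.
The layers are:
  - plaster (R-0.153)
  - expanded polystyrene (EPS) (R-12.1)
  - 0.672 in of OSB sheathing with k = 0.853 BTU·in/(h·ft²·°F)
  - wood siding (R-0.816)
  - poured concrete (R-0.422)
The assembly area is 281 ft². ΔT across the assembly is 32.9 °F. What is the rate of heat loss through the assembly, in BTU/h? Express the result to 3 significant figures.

647 BTU/h

0.672/0.853 = 0.7878
R_total = 0.153 + 12.1 + 0.7878 + 0.816 + 0.422 = 14.28 ft²·°F·h/BTU
Q = A·ΔT/R = 281 × 32.9 / 14.28 = 647.5 BTU/h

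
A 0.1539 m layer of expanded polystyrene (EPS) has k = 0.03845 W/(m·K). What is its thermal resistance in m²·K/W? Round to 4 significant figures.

R = L/k = 0.1539/0.03845 = 4.0026 m²·K/W

4.003 m²·K/W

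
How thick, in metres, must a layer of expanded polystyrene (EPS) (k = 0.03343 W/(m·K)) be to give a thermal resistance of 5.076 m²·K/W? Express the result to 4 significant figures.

0.1697 m

L = R·k = 5.076 × 0.03343 = 0.16969 m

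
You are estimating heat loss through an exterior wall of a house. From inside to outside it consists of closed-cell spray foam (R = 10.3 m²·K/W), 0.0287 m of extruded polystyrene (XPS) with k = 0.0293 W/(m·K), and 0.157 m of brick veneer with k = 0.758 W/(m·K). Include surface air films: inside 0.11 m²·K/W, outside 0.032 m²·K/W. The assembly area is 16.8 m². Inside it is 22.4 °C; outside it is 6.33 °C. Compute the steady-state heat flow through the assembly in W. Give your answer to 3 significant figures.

0.0287/0.0293 = 0.9795
0.157/0.758 = 0.2071
R_total = 0.11 + 10.3 + 0.9795 + 0.2071 + 0.032 = 11.63 m²·K/W
Q = A·ΔT/R = 16.8 × (22.4 − 6.33) / 11.63 = 23.22 W

23.2 W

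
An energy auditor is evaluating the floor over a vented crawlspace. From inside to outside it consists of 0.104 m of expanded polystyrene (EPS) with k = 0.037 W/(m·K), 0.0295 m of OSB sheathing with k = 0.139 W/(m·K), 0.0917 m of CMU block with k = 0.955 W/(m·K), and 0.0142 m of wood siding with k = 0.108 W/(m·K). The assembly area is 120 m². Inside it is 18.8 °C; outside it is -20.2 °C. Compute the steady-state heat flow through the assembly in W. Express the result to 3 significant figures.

0.104/0.037 = 2.811
0.0295/0.139 = 0.2122
0.0917/0.955 = 0.09602
0.0142/0.108 = 0.1315
R_total = 2.811 + 0.2122 + 0.09602 + 0.1315 = 3.251 m²·K/W
Q = A·ΔT/R = 120 × (18.8 − (-20.2)) / 3.251 = 1440 W

1440 W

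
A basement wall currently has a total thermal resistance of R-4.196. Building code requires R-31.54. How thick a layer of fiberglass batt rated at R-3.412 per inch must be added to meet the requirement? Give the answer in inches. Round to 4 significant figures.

ΔR = 31.54 − 4.196 = 27.344 ft²·°F·h/BTU
L = ΔR / (R/in) = 27.344/3.412 = 8.0141 in

8.014 in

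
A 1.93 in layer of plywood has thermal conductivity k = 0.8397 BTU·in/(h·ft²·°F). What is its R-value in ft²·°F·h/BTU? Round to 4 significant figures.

2.298 ft²·°F·h/BTU

R = L/k = 1.93/0.8397 = 2.2984 ft²·°F·h/BTU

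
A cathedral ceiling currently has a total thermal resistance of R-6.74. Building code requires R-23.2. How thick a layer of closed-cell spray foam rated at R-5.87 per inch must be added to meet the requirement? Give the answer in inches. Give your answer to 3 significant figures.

2.80 in

ΔR = 23.2 − 6.74 = 16.46 ft²·°F·h/BTU
L = ΔR / (R/in) = 16.46/5.87 = 2.804 in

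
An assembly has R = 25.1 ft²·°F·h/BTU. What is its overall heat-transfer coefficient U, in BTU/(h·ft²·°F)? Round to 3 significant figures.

0.0398 BTU/(h·ft²·°F)

U = 1/R = 1/25.1 = 0.03984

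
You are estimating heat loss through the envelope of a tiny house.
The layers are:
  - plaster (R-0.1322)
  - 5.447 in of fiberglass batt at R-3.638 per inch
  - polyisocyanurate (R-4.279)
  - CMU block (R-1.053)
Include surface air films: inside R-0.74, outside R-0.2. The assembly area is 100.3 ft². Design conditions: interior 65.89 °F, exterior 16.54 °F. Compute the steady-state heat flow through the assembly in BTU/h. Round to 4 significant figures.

5.447 × 3.638 = 19.816
R_total = 0.74 + 0.1322 + 19.816 + 4.279 + 1.053 + 0.2 = 26.22 ft²·°F·h/BTU
Q = A·ΔT/R = 100.3 × (65.89 − 16.54) / 26.22 = 188.78 BTU/h

188.8 BTU/h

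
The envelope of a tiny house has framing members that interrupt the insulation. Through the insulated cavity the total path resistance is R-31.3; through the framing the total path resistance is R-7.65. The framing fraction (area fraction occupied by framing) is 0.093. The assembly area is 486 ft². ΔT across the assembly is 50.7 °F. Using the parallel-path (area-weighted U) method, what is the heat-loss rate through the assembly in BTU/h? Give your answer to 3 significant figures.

U_eff = 0.907/31.3 + 0.093/7.65 = 0.02898 + 0.01216 = 0.04113
R_eff = 1/U_eff = 24.31 ft²·°F·h/BTU
Q = 486 × 50.7 / 24.31 = 1014 BTU/h

1010 BTU/h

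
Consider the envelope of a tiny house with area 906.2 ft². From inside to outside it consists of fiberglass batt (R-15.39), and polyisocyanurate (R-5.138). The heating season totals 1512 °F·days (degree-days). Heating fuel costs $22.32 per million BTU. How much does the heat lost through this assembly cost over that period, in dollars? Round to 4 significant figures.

35.75 dollars

R_total = 15.39 + 5.138 = 20.528 ft²·°F·h/BTU
E = A × HDD × 24 / R = 906.2 × 1512 × 24 / 20.528 = 1601900 BTU
Cost = 1601900/10⁶ × 22.32 = $35.755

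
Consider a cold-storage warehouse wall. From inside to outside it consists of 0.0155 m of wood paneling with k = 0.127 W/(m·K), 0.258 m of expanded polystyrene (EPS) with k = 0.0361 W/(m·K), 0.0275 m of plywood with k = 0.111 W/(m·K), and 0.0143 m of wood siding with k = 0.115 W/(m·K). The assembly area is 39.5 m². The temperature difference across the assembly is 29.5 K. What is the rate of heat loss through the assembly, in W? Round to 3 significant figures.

153 W

0.0155/0.127 = 0.122
0.258/0.0361 = 7.147
0.0275/0.111 = 0.2477
0.0143/0.115 = 0.1243
R_total = 0.122 + 7.147 + 0.2477 + 0.1243 = 7.641 m²·K/W
Q = A·ΔT/R = 39.5 × 29.5 / 7.641 = 152.5 W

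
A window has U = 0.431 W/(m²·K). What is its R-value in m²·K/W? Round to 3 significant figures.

R = 1/U = 1/0.431 = 2.32

2.32 m²·K/W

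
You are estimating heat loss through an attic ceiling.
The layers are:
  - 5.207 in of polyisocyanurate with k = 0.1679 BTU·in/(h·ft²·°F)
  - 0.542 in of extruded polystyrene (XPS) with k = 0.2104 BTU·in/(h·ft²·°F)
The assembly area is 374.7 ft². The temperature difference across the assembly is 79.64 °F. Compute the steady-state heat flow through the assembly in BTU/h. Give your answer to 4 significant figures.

5.207/0.1679 = 31.013
0.542/0.2104 = 2.576
R_total = 31.013 + 2.576 = 33.589 ft²·°F·h/BTU
Q = A·ΔT/R = 374.7 × 79.64 / 33.589 = 888.43 BTU/h

888.4 BTU/h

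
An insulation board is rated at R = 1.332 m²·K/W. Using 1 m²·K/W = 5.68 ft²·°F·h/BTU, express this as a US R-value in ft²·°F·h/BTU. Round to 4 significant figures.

7.566 ft²·°F·h/BTU

R_US = 1.332 × 5.68 = 7.5658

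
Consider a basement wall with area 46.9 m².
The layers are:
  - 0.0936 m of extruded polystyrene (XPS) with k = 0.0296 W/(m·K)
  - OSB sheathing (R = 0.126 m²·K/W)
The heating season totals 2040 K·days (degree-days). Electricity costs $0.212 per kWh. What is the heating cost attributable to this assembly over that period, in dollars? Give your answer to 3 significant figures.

0.0936/0.0296 = 3.162
R_total = 3.162 + 0.126 = 3.288 m²·K/W
E = A × HDD × 24 / R / 1000 = 46.9 × 2040 × 24 / 3.288 / 1000 = 698.3 kWh
Cost = 698.3 × 0.212 = $148

148 dollars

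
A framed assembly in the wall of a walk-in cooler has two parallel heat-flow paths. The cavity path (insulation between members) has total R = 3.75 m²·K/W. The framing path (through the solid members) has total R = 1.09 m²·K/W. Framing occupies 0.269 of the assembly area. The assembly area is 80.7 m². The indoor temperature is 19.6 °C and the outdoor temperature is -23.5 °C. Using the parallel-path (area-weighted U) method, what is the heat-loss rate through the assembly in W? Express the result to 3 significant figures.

1540 W

U_eff = 0.731/3.75 + 0.269/1.09 = 0.1949 + 0.2468 = 0.4417
R_eff = 1/U_eff = 2.264 m²·K/W
Q = 80.7 × (19.6 − (-23.5)) / 2.264 = 1536 W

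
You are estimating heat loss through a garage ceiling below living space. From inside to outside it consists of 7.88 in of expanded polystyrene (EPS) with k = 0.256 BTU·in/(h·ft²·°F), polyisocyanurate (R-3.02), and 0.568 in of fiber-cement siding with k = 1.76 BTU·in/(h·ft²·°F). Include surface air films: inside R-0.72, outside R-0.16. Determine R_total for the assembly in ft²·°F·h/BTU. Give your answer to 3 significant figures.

35.0 ft²·°F·h/BTU

7.88/0.256 = 30.78
0.568/1.76 = 0.3227
R_total = 0.72 + 30.78 + 3.02 + 0.3227 + 0.16 = 35 ft²·°F·h/BTU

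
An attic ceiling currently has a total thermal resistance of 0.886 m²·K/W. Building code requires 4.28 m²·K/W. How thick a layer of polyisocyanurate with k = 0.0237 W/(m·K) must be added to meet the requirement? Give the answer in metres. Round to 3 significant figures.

ΔR = 4.28 − 0.886 = 3.394 m²·K/W
L = ΔR × k = 3.394 × 0.0237 = 0.08044 m

0.0804 m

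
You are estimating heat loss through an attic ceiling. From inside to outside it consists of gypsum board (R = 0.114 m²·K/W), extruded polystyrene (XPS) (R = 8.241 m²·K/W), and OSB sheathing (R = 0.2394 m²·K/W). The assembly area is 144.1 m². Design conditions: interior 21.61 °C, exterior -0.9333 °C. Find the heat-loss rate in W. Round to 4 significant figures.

R_total = 0.114 + 8.241 + 0.2394 = 8.5944 m²·K/W
Q = A·ΔT/R = 144.1 × (21.61 − (-0.9333)) / 8.5944 = 377.98 W

378.0 W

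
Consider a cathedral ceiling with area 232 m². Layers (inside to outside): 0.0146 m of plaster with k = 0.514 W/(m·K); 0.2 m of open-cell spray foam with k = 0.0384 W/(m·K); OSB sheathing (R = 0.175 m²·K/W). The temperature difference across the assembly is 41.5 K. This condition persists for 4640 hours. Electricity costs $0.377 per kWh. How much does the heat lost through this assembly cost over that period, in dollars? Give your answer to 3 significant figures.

3110 dollars

0.0146/0.514 = 0.0284
0.2/0.0384 = 5.208
R_total = 0.0284 + 5.208 + 0.175 = 5.412 m²·K/W
Q = 232 × 41.5 / 5.412 = 1779 W
E = 1779 W × 4640 h / 1000 = 8255 kWh
Cost = 8255 × 0.377 = $3112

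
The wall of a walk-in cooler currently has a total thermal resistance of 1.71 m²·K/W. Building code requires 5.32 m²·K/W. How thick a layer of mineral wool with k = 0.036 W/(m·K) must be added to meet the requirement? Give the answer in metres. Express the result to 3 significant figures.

ΔR = 5.32 − 1.71 = 3.61 m²·K/W
L = ΔR × k = 3.61 × 0.036 = 0.13 m

0.130 m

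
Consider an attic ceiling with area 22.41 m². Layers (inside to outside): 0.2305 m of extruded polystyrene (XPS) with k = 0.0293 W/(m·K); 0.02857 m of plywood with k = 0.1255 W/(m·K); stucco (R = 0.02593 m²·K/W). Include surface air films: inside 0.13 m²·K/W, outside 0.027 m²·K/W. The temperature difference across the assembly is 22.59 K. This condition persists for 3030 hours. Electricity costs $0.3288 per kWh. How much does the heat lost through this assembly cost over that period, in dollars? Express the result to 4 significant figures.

60.93 dollars

0.2305/0.0293 = 7.8669
0.02857/0.1255 = 0.22765
R_total = 0.13 + 7.8669 + 0.22765 + 0.02593 + 0.027 = 8.2775 m²·K/W
Q = 22.41 × 22.59 / 8.2775 = 61.159 W
E = 61.159 W × 3030 h / 1000 = 185.31 kWh
Cost = 185.31 × 0.3288 = $60.93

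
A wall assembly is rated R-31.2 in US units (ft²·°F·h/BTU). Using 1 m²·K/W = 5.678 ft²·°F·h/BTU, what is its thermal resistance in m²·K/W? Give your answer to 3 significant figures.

5.49 m²·K/W

R_SI = 31.2/5.678 = 5.495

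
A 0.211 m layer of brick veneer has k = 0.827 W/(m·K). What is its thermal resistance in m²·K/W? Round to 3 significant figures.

0.255 m²·K/W

R = L/k = 0.211/0.827 = 0.2551 m²·K/W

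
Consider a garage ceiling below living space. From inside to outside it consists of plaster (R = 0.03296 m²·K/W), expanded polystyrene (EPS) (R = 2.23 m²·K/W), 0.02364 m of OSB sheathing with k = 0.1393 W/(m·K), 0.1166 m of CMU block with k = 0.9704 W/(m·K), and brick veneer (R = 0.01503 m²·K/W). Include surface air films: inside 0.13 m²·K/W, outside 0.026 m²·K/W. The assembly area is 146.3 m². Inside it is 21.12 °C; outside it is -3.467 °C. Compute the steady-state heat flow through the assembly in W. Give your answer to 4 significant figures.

1321 W

0.02364/0.1393 = 0.16971
0.1166/0.9704 = 0.12016
R_total = 0.13 + 0.03296 + 2.23 + 0.16971 + 0.12016 + 0.01503 + 0.026 = 2.7239 m²·K/W
Q = A·ΔT/R = 146.3 × (21.12 − (-3.467)) / 2.7239 = 1320.6 W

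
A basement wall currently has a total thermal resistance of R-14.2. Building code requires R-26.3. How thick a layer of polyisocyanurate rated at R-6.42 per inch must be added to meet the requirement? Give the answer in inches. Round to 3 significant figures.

ΔR = 26.3 − 14.2 = 12.1 ft²·°F·h/BTU
L = ΔR / (R/in) = 12.1/6.42 = 1.885 in

1.88 in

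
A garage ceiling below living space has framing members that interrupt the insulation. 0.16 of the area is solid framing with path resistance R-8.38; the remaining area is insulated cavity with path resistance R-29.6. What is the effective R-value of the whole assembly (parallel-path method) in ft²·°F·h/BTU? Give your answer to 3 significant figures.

U_eff = 0.84/29.6 + 0.16/8.38 = 0.02838 + 0.01909 = 0.04747
R_eff = 1/U_eff = 21.07 ft²·°F·h/BTU

21.1 ft²·°F·h/BTU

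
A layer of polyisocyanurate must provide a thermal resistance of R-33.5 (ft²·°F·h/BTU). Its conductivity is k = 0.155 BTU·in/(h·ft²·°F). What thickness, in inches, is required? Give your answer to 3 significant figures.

L = R × k = 33.5 × 0.155 = 5.192 in

5.19 in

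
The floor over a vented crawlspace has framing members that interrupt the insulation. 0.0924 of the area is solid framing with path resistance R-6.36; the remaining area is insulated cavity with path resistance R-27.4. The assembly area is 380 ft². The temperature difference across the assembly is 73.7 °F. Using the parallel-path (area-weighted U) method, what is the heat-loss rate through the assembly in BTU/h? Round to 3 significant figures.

U_eff = 0.9076/27.4 + 0.0924/6.36 = 0.03312 + 0.01453 = 0.04765
R_eff = 1/U_eff = 20.99 ft²·°F·h/BTU
Q = 380 × 73.7 / 20.99 = 1335 BTU/h

1330 BTU/h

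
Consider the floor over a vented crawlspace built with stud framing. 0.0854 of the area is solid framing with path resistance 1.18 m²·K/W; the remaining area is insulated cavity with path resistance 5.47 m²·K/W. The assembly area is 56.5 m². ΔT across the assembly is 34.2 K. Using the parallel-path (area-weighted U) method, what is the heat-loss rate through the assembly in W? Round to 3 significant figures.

U_eff = 0.9146/5.47 + 0.0854/1.18 = 0.1672 + 0.07237 = 0.2396
R_eff = 1/U_eff = 4.174 m²·K/W
Q = 56.5 × 34.2 / 4.174 = 462.9 W

463 W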